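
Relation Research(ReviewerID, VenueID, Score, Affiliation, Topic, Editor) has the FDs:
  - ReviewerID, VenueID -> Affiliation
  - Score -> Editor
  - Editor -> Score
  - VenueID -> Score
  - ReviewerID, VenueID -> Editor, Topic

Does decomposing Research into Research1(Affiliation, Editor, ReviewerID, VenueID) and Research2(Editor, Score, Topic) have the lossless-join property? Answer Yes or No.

No

Research1 ∩ Research2 = {Editor}; its closure under F is {Editor, Score}.
The closure covers neither Research1 nor Research2 entirely; the join is not lossless.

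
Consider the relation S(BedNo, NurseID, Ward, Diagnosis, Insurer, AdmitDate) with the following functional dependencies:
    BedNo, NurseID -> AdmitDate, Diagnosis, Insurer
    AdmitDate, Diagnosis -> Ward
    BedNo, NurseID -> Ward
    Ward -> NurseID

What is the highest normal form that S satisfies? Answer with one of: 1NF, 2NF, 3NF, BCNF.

Candidate keys: {AdmitDate, BedNo, Diagnosis}, {BedNo, NurseID}, {BedNo, Ward}. Prime attributes: {AdmitDate, BedNo, Diagnosis, NurseID, Ward}.
AdmitDate, Diagnosis -> Ward breaks BCNF: {AdmitDate, Diagnosis}⁺ = {AdmitDate, Diagnosis, NurseID, Ward}, so {AdmitDate, Diagnosis} is not a superkey.
Since {Ward} ⊆ prime attributes and every other non-superkey FD also has a prime right side, the schema is in 3NF.

3NF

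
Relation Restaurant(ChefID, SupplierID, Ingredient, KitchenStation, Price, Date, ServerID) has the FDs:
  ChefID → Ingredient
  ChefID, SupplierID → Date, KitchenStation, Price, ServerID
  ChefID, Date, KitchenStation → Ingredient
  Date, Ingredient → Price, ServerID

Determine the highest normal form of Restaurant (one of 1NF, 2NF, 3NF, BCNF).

1NF

Candidate key: {ChefID, SupplierID}. Prime attributes: {ChefID, SupplierID}.
For ChefID → Ingredient we have {ChefID}⁺ = {ChefID, Ingredient}; {ChefID} is not a superkey, so BCNF fails.
Because {Ingredient} is non-prime and the left side of ChefID → Ingredient is not a superkey, the relation is not in 3NF.
{ChefID} is a proper subset of the key {ChefID, SupplierID}, and {ChefID}⁺ contains the non-prime attribute {Ingredient} — a partial dependency, so 2NF is violated.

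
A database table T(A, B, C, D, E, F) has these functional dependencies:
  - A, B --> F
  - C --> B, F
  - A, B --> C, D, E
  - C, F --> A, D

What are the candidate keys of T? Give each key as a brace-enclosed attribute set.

Closure of {C} is {A, B, C, D, E, F}, the whole schema; {C} is a candidate key.
Closure of {A, B} is {A, B, C, D, E, F}, the whole schema; {A, B} is a candidate key.
Any other superkey properly contains one of these, so there are no further candidate keys.

{A, B}, {C}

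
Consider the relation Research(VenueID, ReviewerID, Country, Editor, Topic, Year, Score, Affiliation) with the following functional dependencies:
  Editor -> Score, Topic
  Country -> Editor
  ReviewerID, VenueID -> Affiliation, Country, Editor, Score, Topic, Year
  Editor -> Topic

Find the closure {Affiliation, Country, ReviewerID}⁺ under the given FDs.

{Affiliation, Country, Editor, ReviewerID, Score, Topic}

Start with {Affiliation, Country, ReviewerID}.
Country -> Editor applies; add {Editor} → now {Affiliation, Country, Editor, ReviewerID}.
Editor -> Topic applies; add {Topic} → now {Affiliation, Country, Editor, ReviewerID, Topic}.
Editor -> Score, Topic applies; add {Score} → now {Affiliation, Country, Editor, ReviewerID, Score, Topic}.
No further FD applies.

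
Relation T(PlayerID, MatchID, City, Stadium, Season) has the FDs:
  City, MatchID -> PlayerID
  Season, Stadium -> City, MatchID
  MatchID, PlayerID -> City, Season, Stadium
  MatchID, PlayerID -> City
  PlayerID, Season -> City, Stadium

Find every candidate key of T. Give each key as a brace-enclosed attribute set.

{City, MatchID}, {MatchID, PlayerID}, {PlayerID, Season}, {Season, Stadium}

{City, MatchID}⁺ = {City, MatchID, PlayerID, Season, Stadium} — all of the relation — so {City, MatchID} is a candidate key.
{MatchID, PlayerID}⁺ = {City, MatchID, PlayerID, Season, Stadium} — all of the relation — so {MatchID, PlayerID} is a candidate key.
{PlayerID, Season}⁺ = {City, MatchID, PlayerID, Season, Stadium} — all of the relation — so {PlayerID, Season} is a candidate key.
{Season, Stadium}⁺ = {City, MatchID, PlayerID, Season, Stadium} — all of the relation — so {Season, Stadium} is a candidate key.
These are minimal and exhaustive — every other superkey contains one of them.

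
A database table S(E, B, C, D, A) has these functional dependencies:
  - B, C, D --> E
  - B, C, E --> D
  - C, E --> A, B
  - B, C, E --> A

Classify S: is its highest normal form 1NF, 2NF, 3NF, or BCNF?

BCNF

Candidate keys: {B, C, D}, {C, E}. Prime attributes: {B, C, D, E}.
The left-hand side of every FD is a superkey, so BCNF is satisfied.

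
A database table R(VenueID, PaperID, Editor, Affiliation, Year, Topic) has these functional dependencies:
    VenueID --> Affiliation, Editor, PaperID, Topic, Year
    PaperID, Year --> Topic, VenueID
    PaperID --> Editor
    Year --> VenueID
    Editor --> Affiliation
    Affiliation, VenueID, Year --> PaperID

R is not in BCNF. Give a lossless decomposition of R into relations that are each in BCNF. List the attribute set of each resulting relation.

{Affiliation, Editor}; {Editor, PaperID}; {PaperID, Topic, VenueID, Year}

Candidate keys of the original relation: {VenueID}, {Year}.
Within {Affiliation, Editor, PaperID, Topic, VenueID, Year}: {PaperID}⁺ ∩ {Affiliation, Editor, PaperID, Topic, VenueID, Year} = {Affiliation, Editor, PaperID}, not the whole set, so PaperID --> Affiliation, Editor violates BCNF; decompose into {Affiliation, Editor, PaperID} and {PaperID, Topic, VenueID, Year}.
Within {Affiliation, Editor, PaperID}: {Editor}⁺ ∩ {Affiliation, Editor, PaperID} = {Affiliation, Editor}, not the whole set, so Editor --> Affiliation violates BCNF; decompose into {Affiliation, Editor} and {Editor, PaperID}.
{Affiliation, Editor} is in BCNF.
{Editor, PaperID} is in BCNF.
{PaperID, Topic, VenueID, Year} is in BCNF.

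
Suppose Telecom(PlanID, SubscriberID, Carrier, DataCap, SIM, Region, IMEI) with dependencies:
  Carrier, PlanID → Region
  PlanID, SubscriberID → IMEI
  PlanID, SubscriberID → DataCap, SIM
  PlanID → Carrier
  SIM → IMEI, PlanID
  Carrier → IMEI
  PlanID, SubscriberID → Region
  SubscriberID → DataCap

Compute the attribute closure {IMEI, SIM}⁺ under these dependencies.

Start with {IMEI, SIM}.
SIM → IMEI, PlanID applies; add {PlanID} → now {IMEI, PlanID, SIM}.
PlanID → Carrier applies; add {Carrier} → now {Carrier, IMEI, PlanID, SIM}.
Carrier, PlanID → Region applies; add {Region} → now {Carrier, IMEI, PlanID, Region, SIM}.
No further FD applies.

{Carrier, IMEI, PlanID, Region, SIM}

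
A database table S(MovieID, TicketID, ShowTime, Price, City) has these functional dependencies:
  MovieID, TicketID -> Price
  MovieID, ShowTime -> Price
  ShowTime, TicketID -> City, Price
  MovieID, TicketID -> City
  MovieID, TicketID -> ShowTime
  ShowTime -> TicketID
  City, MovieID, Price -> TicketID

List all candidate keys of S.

{MovieID} never appears on the right of any FD, so every key must include it.
{MovieID, ShowTime}⁺ = {City, MovieID, Price, ShowTime, TicketID}, which is every attribute, so {MovieID, ShowTime} is a candidate key.
{MovieID, TicketID}⁺ = {City, MovieID, Price, ShowTime, TicketID}, which is every attribute, so {MovieID, TicketID} is a candidate key.
{City, MovieID, Price}⁺ = {City, MovieID, Price, ShowTime, TicketID}, which is every attribute, so {City, MovieID, Price} is a candidate key.
No proper subset of any of these is a key, and no other minimal superkey exists.

{City, MovieID, Price}, {MovieID, ShowTime}, {MovieID, TicketID}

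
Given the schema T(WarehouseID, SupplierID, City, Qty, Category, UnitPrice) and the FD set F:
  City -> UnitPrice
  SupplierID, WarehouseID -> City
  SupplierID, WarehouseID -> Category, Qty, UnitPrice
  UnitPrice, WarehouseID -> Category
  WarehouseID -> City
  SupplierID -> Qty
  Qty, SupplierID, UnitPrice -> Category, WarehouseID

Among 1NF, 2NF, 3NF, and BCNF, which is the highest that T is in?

1NF

Candidate keys: {City, SupplierID}, {SupplierID, UnitPrice}, {SupplierID, WarehouseID}. Prime attributes: {City, SupplierID, UnitPrice, WarehouseID}.
City -> UnitPrice: {City}⁺ = {City, UnitPrice}, which is not all of the attributes, so the left side is not a superkey — BCNF is violated.
Because {Category} is non-prime and the left side of UnitPrice, WarehouseID -> Category is not a superkey, the relation is not in 3NF.
Since {SupplierID} ⊂ {City, SupplierID} and {SupplierID}⁺ ⊇ {Qty} with {Qty} non-prime, there is a partial dependency; 2NF fails.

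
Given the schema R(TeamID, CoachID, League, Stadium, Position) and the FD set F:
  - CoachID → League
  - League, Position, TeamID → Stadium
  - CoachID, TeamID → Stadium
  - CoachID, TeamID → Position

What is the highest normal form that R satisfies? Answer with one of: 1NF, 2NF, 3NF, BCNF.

1NF

Candidate key: {CoachID, TeamID}. Prime attributes: {CoachID, TeamID}.
CoachID → League breaks BCNF: {CoachID}⁺ = {CoachID, League}, so {CoachID} is not a superkey.
Because {League} is non-prime and the left side of CoachID → League is not a superkey, the relation is not in 3NF.
{CoachID} is a proper subset of the key {CoachID, TeamID}, and {CoachID}⁺ contains the non-prime attribute {League} — a partial dependency, so 2NF is violated.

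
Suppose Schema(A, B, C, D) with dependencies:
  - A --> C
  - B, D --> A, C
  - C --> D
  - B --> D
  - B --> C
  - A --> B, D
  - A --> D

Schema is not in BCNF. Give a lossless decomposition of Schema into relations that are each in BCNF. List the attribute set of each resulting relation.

{A, B, C}; {C, D}

Candidate keys of the original relation: {A}, {B}.
{A, B, C, D}: {C} determines {C, D} here but is not a superkey — split on C --> D, giving {C, D} and {A, B, C}.
{C, D}: every determinant is a superkey — BCNF.
{A, B, C}: every determinant is a superkey — BCNF.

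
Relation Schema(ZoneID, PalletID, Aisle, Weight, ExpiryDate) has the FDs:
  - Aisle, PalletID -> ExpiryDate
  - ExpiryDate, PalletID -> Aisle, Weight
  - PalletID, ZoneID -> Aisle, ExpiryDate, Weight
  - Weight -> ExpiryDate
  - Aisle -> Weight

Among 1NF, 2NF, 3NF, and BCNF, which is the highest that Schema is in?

Candidate key: {PalletID, ZoneID}. Prime attributes: {PalletID, ZoneID}.
Aisle, PalletID -> ExpiryDate: {Aisle, PalletID}⁺ = {Aisle, ExpiryDate, PalletID, Weight}, which is not all of the attributes, so the left side is not a superkey — BCNF is violated.
Because {ExpiryDate} is non-prime and the left side of Aisle, PalletID -> ExpiryDate is not a superkey, the relation is not in 3NF.
Checking every proper subset of each key, none determines a non-prime attribute — 2NF is satisfied.

2NF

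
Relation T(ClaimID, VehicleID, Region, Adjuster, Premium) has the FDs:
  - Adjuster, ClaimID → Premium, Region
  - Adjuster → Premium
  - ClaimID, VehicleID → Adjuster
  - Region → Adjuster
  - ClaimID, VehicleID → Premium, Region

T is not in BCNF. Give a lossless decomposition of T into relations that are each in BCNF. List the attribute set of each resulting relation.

Candidate key of the original relation: {ClaimID, VehicleID}.
Within {Adjuster, ClaimID, Premium, Region, VehicleID}: {Adjuster, ClaimID}⁺ ∩ {Adjuster, ClaimID, Premium, Region, VehicleID} = {Adjuster, ClaimID, Premium, Region}, not the whole set, so Adjuster, ClaimID → Premium, Region violates BCNF; decompose into {Adjuster, ClaimID, Premium, Region} and {Adjuster, ClaimID, VehicleID}.
Within {Adjuster, ClaimID, Premium, Region}: {Adjuster}⁺ ∩ {Adjuster, ClaimID, Premium, Region} = {Adjuster, Premium}, not the whole set, so Adjuster → Premium violates BCNF; decompose into {Adjuster, Premium} and {Adjuster, ClaimID, Region}.
{Adjuster, Premium} has no BCNF violation.
Within {Adjuster, ClaimID, Region}: {Region}⁺ ∩ {Adjuster, ClaimID, Region} = {Adjuster, Region}, not the whole set, so Region → Adjuster violates BCNF; decompose into {Adjuster, Region} and {ClaimID, Region}.
{Adjuster, Region} has no BCNF violation.
{ClaimID, Region} has no BCNF violation.
{Adjuster, ClaimID, VehicleID} has no BCNF violation.

{Adjuster, ClaimID, VehicleID}; {Adjuster, Premium}; {Adjuster, Region}; {ClaimID, Region}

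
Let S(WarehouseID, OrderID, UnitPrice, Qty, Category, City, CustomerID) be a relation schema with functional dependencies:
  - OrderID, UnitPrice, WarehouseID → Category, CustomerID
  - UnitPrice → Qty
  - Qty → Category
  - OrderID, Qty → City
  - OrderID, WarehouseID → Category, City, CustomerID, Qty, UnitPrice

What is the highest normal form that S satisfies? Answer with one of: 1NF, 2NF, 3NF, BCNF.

2NF

Candidate key: {OrderID, WarehouseID}. Prime attributes: {OrderID, WarehouseID}.
UnitPrice → Qty breaks BCNF: {UnitPrice}⁺ = {Category, Qty, UnitPrice}, so {UnitPrice} is not a superkey.
Because {Qty} is non-prime and the left side of UnitPrice → Qty is not a superkey, the relation is not in 3NF.
Checking every proper subset of each key, none determines a non-prime attribute — 2NF is satisfied.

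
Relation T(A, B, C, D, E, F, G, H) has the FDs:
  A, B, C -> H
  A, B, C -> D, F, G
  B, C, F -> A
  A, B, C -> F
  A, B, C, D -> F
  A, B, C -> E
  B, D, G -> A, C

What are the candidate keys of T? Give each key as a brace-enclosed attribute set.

No FD produces {B}, so it must be in every candidate key.
{A, B, C} is a candidate key since {A, B, C}⁺ = {A, B, C, D, E, F, G, H} covers every attribute.
{B, C, F} is a candidate key since {B, C, F}⁺ = {A, B, C, D, E, F, G, H} covers every attribute.
{B, D, G} is a candidate key since {B, D, G}⁺ = {A, B, C, D, E, F, G, H} covers every attribute.
Any other superkey properly contains one of these, so there are no further candidate keys.

{A, B, C}, {B, C, F}, {B, D, G}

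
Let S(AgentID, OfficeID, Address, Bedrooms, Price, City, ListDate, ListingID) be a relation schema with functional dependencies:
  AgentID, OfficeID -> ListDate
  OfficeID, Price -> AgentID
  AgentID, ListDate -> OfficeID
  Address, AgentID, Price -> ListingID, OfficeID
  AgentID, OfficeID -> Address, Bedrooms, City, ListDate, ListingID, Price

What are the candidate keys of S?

{Address, AgentID, Price}, {AgentID, ListDate}, {AgentID, OfficeID}, {OfficeID, Price}

{AgentID, ListDate}⁺ = {Address, AgentID, Bedrooms, City, ListDate, ListingID, OfficeID, Price} — all of the relation — so {AgentID, ListDate} is a candidate key.
{AgentID, OfficeID}⁺ = {Address, AgentID, Bedrooms, City, ListDate, ListingID, OfficeID, Price} — all of the relation — so {AgentID, OfficeID} is a candidate key.
{OfficeID, Price}⁺ = {Address, AgentID, Bedrooms, City, ListDate, ListingID, OfficeID, Price} — all of the relation — so {OfficeID, Price} is a candidate key.
{Address, AgentID, Price}⁺ = {Address, AgentID, Bedrooms, City, ListDate, ListingID, OfficeID, Price} — all of the relation — so {Address, AgentID, Price} is a candidate key.
No proper subset of any of these is a key, and no other minimal superkey exists.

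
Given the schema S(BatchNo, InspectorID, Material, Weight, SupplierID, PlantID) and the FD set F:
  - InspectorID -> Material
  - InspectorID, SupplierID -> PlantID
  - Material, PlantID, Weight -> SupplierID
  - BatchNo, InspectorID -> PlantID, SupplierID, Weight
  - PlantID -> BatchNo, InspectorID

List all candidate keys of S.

{PlantID}⁺ = {BatchNo, InspectorID, Material, PlantID, SupplierID, Weight} — all of the relation — so {PlantID} is a candidate key.
{BatchNo, InspectorID}⁺ = {BatchNo, InspectorID, Material, PlantID, SupplierID, Weight} — all of the relation — so {BatchNo, InspectorID} is a candidate key.
{InspectorID, SupplierID}⁺ = {BatchNo, InspectorID, Material, PlantID, SupplierID, Weight} — all of the relation — so {InspectorID, SupplierID} is a candidate key.
These are minimal and exhaustive — every other superkey contains one of them.

{BatchNo, InspectorID}, {InspectorID, SupplierID}, {PlantID}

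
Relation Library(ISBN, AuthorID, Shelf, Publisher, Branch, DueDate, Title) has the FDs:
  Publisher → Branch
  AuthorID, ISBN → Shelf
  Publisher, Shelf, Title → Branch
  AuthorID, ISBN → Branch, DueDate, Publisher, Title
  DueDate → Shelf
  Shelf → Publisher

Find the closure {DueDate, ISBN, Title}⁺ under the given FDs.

{Branch, DueDate, ISBN, Publisher, Shelf, Title}

Start with {DueDate, ISBN, Title}.
DueDate → Shelf applies; add {Shelf} → now {DueDate, ISBN, Shelf, Title}.
Shelf → Publisher applies; add {Publisher} → now {DueDate, ISBN, Publisher, Shelf, Title}.
Publisher → Branch applies; add {Branch} → now {Branch, DueDate, ISBN, Publisher, Shelf, Title}.
No further FD applies.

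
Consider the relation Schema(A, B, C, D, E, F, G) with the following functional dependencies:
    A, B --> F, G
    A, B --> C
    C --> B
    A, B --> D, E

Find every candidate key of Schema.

Attributes never on any right-hand side: {A} — every candidate key must contain it.
{A, B} is a candidate key since {A, B}⁺ = {A, B, C, D, E, F, G} covers every attribute.
{A, C} is a candidate key since {A, C}⁺ = {A, B, C, D, E, F, G} covers every attribute.
No proper subset of any of these is a key, and no other minimal superkey exists.

{A, B}, {A, C}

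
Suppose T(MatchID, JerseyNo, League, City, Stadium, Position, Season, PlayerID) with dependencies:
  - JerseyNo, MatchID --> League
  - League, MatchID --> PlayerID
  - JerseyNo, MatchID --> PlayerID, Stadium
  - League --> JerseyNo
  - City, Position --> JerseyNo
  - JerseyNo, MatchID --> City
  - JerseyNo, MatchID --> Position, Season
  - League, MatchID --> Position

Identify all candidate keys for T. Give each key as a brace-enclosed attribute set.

{City, MatchID, Position}, {JerseyNo, MatchID}, {League, MatchID}

{MatchID} never appears on the right of any FD, so every key must include it.
{JerseyNo, MatchID}⁺ = {City, JerseyNo, League, MatchID, PlayerID, Position, Season, Stadium}, which is every attribute, so {JerseyNo, MatchID} is a candidate key.
{League, MatchID}⁺ = {City, JerseyNo, League, MatchID, PlayerID, Position, Season, Stadium}, which is every attribute, so {League, MatchID} is a candidate key.
{City, MatchID, Position}⁺ = {City, JerseyNo, League, MatchID, PlayerID, Position, Season, Stadium}, which is every attribute, so {City, MatchID, Position} is a candidate key.
No proper subset of any of these is a key, and no other minimal superkey exists.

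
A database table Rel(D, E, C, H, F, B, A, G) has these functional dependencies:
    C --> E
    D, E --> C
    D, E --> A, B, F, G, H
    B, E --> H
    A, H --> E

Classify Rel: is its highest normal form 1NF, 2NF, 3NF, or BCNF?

Candidate keys: {A, D, H}, {C, D}, {D, E}. Prime attributes: {A, C, D, E, H}.
C --> E breaks BCNF: {C}⁺ = {C, E}, so {C} is not a superkey.
But every attribute on its right side ({E}) is prime, and the same holds for every other non-superkey FD, so 3NF still holds.

3NF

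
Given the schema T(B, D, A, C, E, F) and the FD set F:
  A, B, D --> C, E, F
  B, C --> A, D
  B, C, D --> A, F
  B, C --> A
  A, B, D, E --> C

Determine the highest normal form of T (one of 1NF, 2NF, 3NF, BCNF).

BCNF

Candidate keys: {A, B, D}, {B, C}. Prime attributes: {A, B, C, D}.
Each dependency's left side is a superkey — BCNF holds.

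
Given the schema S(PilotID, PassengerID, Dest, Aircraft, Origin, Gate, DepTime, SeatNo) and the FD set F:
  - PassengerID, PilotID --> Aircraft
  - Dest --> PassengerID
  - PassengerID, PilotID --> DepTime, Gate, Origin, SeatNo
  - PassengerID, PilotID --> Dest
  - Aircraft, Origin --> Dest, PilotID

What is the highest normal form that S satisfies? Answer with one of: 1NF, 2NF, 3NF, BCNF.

Candidate keys: {Aircraft, Origin}, {Dest, PilotID}, {PassengerID, PilotID}. Prime attributes: {Aircraft, Dest, Origin, PassengerID, PilotID}.
Dest --> PassengerID: {Dest}⁺ = {Dest, PassengerID}, which is not all of the attributes, so the left side is not a superkey — BCNF is violated.
Since {PassengerID} ⊆ prime attributes and every other non-superkey FD also has a prime right side, the schema is in 3NF.

3NF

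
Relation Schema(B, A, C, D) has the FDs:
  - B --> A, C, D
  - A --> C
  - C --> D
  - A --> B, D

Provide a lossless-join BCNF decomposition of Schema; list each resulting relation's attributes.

Candidate keys of the original relation: {A}, {B}.
Within {A, B, C, D}: {C}⁺ ∩ {A, B, C, D} = {C, D}, not the whole set, so C --> D violates BCNF; decompose into {C, D} and {A, B, C}.
{C, D} has no BCNF violation.
{A, B, C} has no BCNF violation.

{A, B, C}; {C, D}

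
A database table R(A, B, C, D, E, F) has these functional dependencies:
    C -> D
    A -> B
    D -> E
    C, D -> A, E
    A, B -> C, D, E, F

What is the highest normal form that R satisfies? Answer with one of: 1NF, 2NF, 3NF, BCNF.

2NF

Candidate keys: {A}, {C}. Prime attributes: {A, C}.
D -> E: {D}⁺ = {D, E}, which is not all of the attributes, so the left side is not a superkey — BCNF is violated.
D -> E has non-prime {E} on the right and a non-superkey on the left, so 3NF fails.
Every candidate key is a single attribute, so no partial dependency is possible; 2NF holds.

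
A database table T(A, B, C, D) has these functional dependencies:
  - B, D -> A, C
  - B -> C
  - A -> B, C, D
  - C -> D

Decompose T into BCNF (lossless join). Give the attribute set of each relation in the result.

Candidate keys of the original relation: {A}, {B}.
Within {A, B, C, D}: {C}⁺ ∩ {A, B, C, D} = {C, D}, not the whole set, so C -> D violates BCNF; decompose into {C, D} and {A, B, C}.
{C, D} has no BCNF violation.
{A, B, C} has no BCNF violation.

{A, B, C}; {C, D}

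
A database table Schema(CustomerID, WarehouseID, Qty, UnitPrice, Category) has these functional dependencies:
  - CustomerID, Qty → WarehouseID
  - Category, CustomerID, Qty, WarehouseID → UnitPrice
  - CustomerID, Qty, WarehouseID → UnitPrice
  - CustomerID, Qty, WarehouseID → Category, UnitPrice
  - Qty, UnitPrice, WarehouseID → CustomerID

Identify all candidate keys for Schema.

{CustomerID, Qty}, {Qty, UnitPrice, WarehouseID}

Attributes never on any right-hand side: {Qty} — every candidate key must contain it.
Closure of {CustomerID, Qty} is {Category, CustomerID, Qty, UnitPrice, WarehouseID}, the whole schema; {CustomerID, Qty} is a candidate key.
Closure of {Qty, UnitPrice, WarehouseID} is {Category, CustomerID, Qty, UnitPrice, WarehouseID}, the whole schema; {Qty, UnitPrice, WarehouseID} is a candidate key.
Any other superkey properly contains one of these, so there are no further candidate keys.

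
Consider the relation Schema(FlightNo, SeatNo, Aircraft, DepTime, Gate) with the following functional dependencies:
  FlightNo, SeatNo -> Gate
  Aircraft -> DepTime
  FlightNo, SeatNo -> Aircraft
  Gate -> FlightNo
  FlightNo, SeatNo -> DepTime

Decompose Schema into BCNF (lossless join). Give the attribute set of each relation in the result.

Candidate keys of the original relation: {FlightNo, SeatNo}, {Gate, SeatNo}.
Within {Aircraft, DepTime, FlightNo, Gate, SeatNo}: {Aircraft}⁺ ∩ {Aircraft, DepTime, FlightNo, Gate, SeatNo} = {Aircraft, DepTime}, not the whole set, so Aircraft -> DepTime violates BCNF; decompose into {Aircraft, DepTime} and {Aircraft, FlightNo, Gate, SeatNo}.
{Aircraft, DepTime} has no BCNF violation.
Within {Aircraft, FlightNo, Gate, SeatNo}: {Gate}⁺ ∩ {Aircraft, FlightNo, Gate, SeatNo} = {FlightNo, Gate}, not the whole set, so Gate -> FlightNo violates BCNF; decompose into {FlightNo, Gate} and {Aircraft, Gate, SeatNo}.
{FlightNo, Gate} has no BCNF violation.
{Aircraft, Gate, SeatNo} has no BCNF violation.

{Aircraft, DepTime}; {Aircraft, Gate, SeatNo}; {FlightNo, Gate}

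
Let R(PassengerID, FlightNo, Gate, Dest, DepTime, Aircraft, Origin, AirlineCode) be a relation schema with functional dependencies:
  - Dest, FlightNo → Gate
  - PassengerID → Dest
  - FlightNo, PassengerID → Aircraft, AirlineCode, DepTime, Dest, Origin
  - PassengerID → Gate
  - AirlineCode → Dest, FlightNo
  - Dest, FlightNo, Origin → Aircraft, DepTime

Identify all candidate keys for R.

No FD produces {PassengerID}, so it must be in every candidate key.
{AirlineCode, PassengerID} is a candidate key since {AirlineCode, PassengerID}⁺ = {Aircraft, AirlineCode, DepTime, Dest, FlightNo, Gate, Origin, PassengerID} covers every attribute.
{FlightNo, PassengerID} is a candidate key since {FlightNo, PassengerID}⁺ = {Aircraft, AirlineCode, DepTime, Dest, FlightNo, Gate, Origin, PassengerID} covers every attribute.
Any other superkey properly contains one of these, so there are no further candidate keys.

{AirlineCode, PassengerID}, {FlightNo, PassengerID}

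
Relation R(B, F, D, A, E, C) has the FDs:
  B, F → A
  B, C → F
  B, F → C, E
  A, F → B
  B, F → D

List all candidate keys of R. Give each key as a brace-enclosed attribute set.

{A, F} is a candidate key since {A, F}⁺ = {A, B, C, D, E, F} covers every attribute.
{B, C} is a candidate key since {B, C}⁺ = {A, B, C, D, E, F} covers every attribute.
{B, F} is a candidate key since {B, F}⁺ = {A, B, C, D, E, F} covers every attribute.
These are minimal and exhaustive — every other superkey contains one of them.

{A, F}, {B, C}, {B, F}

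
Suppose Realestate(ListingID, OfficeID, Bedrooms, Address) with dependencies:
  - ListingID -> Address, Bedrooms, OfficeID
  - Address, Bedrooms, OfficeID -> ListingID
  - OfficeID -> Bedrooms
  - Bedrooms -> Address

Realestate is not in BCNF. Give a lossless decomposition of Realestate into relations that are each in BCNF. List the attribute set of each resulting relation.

{Address, Bedrooms}; {Bedrooms, ListingID, OfficeID}

Candidate keys of the original relation: {ListingID}, {OfficeID}.
In {Address, Bedrooms, ListingID, OfficeID}, {Bedrooms} is not a superkey ({Bedrooms}⁺ restricted to this set is {Address, Bedrooms}), so split on Bedrooms -> Address into {Address, Bedrooms} and {Bedrooms, ListingID, OfficeID}.
{Address, Bedrooms}: every determinant is a superkey — BCNF.
{Bedrooms, ListingID, OfficeID}: every determinant is a superkey — BCNF.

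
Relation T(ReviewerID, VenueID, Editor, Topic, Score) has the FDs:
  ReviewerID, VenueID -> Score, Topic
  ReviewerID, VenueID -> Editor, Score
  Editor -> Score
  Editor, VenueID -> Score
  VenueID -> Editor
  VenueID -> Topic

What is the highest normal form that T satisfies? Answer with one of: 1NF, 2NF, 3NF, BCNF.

1NF

Candidate key: {ReviewerID, VenueID}. Prime attributes: {ReviewerID, VenueID}.
Editor -> Score breaks BCNF: {Editor}⁺ = {Editor, Score}, so {Editor} is not a superkey.
Editor -> Score determines the non-prime attribute {Score} from a non-superkey — 3NF is violated.
{VenueID} is a proper subset of the key {ReviewerID, VenueID}, and {VenueID}⁺ contains the non-prime attributes {Editor, Score, Topic} — a partial dependency, so 2NF is violated.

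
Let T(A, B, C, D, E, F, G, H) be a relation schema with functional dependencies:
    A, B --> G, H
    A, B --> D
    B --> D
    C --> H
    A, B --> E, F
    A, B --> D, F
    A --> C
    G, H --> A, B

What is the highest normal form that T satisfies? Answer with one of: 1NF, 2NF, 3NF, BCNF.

1NF

Candidate keys: {A, B}, {A, G}, {C, G}, {G, H}. Prime attributes: {A, B, C, G, H}.
B --> D breaks BCNF: {B}⁺ = {B, D}, so {B} is not a superkey.
B --> D determines the non-prime attribute {D} from a non-superkey — 3NF is violated.
The proper key subset {B} of {A, B} determines non-prime {D}, so the relation is not even in 2NF.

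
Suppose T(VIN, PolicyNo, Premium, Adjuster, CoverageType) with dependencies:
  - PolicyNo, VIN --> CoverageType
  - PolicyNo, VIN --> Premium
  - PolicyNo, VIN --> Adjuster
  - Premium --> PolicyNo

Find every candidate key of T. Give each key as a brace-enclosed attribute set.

{VIN} never appears on the right of any FD, so every key must include it.
{PolicyNo, VIN}⁺ = {Adjuster, CoverageType, PolicyNo, Premium, VIN} — all of the relation — so {PolicyNo, VIN} is a candidate key.
{Premium, VIN}⁺ = {Adjuster, CoverageType, PolicyNo, Premium, VIN} — all of the relation — so {Premium, VIN} is a candidate key.
These are minimal and exhaustive — every other superkey contains one of them.

{PolicyNo, VIN}, {Premium, VIN}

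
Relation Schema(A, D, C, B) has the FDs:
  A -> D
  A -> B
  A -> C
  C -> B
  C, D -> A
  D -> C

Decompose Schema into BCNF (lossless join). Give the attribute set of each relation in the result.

Candidate keys of the original relation: {A}, {D}.
{A, B, C, D}: {C} determines {B, C} here but is not a superkey — split on C -> B, giving {B, C} and {A, C, D}.
{B, C}: every determinant is a superkey — BCNF.
{A, C, D}: every determinant is a superkey — BCNF.

{A, C, D}; {B, C}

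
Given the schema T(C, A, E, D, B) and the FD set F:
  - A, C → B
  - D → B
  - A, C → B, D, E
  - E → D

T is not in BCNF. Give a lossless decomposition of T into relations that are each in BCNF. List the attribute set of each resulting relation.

{A, C, E}; {B, D}; {D, E}

Candidate key of the original relation: {A, C}.
Within {A, B, C, D, E}: {D}⁺ ∩ {A, B, C, D, E} = {B, D}, not the whole set, so D → B violates BCNF; decompose into {B, D} and {A, C, D, E}.
{B, D} is in BCNF.
Within {A, C, D, E}: {E}⁺ ∩ {A, C, D, E} = {D, E}, not the whole set, so E → D violates BCNF; decompose into {D, E} and {A, C, E}.
{D, E} is in BCNF.
{A, C, E} is in BCNF.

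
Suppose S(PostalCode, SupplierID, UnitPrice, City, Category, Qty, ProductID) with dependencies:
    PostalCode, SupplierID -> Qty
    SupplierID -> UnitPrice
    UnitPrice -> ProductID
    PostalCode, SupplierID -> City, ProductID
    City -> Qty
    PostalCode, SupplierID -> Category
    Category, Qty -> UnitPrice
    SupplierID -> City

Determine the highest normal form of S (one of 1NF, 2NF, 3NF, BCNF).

1NF

Candidate key: {PostalCode, SupplierID}. Prime attributes: {PostalCode, SupplierID}.
SupplierID -> UnitPrice breaks BCNF: {SupplierID}⁺ = {City, ProductID, Qty, SupplierID, UnitPrice}, so {SupplierID} is not a superkey.
SupplierID -> UnitPrice determines the non-prime attribute {UnitPrice} from a non-superkey — 3NF is violated.
The proper key subset {SupplierID} of {PostalCode, SupplierID} determines non-prime {City, ProductID, Qty, UnitPrice}, so the relation is not even in 2NF.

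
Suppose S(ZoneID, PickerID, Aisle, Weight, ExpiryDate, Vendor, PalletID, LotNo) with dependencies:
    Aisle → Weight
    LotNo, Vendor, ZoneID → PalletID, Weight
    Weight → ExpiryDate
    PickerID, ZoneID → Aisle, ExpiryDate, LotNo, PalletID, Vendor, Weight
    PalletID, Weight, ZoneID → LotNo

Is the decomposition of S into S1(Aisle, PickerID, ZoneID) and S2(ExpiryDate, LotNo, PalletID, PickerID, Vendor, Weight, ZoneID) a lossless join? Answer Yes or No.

Common attributes: {PickerID, ZoneID}; their closure is {Aisle, ExpiryDate, LotNo, PalletID, PickerID, Vendor, Weight, ZoneID}.
This includes all of S1, so the common attributes are a superkey of S1 — the join is lossless.

Yes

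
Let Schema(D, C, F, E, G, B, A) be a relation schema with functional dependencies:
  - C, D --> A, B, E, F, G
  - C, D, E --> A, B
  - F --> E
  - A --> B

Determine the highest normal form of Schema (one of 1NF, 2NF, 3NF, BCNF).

2NF

Candidate key: {C, D}. Prime attributes: {C, D}.
F --> E: {F}⁺ = {E, F}, which is not all of the attributes, so the left side is not a superkey — BCNF is violated.
Because {E} is non-prime and the left side of F --> E is not a superkey, the relation is not in 3NF.
No proper subset of a key has a non-prime attribute in its closure, so there is no partial dependency; 2NF holds.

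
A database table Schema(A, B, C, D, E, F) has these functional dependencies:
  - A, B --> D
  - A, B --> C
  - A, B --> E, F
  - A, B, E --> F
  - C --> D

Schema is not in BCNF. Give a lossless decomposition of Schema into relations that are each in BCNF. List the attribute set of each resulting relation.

Candidate key of the original relation: {A, B}.
In {A, B, C, D, E, F}, {C} is not a superkey ({C}⁺ restricted to this set is {C, D}), so split on C --> D into {C, D} and {A, B, C, E, F}.
{C, D} has no BCNF violation.
{A, B, C, E, F} has no BCNF violation.

{A, B, C, E, F}; {C, D}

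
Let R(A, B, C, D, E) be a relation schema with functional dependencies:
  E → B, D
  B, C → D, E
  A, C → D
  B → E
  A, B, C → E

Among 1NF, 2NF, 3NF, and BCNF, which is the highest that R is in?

Candidate keys: {A, B, C}, {A, C, E}. Prime attributes: {A, B, C, E}.
For E → B, D we have {E}⁺ = {B, D, E}; {E} is not a superkey, so BCNF fails.
E → B, D determines the non-prime attribute {D} from a non-superkey — 3NF is violated.
{B} is a proper subset of the key {A, B, C}, and {B}⁺ contains the non-prime attribute {D} — a partial dependency, so 2NF is violated.

1NF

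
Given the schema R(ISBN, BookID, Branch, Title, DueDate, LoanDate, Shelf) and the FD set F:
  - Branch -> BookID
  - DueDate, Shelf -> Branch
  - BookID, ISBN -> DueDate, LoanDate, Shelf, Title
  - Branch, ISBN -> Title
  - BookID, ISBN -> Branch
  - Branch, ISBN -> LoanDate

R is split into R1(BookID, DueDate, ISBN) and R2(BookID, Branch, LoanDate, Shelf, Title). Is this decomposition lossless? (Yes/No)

R1 ∩ R2 = {BookID}; its closure under F is {BookID}.
The closure covers neither R1 nor R2 entirely; the join is not lossless.

No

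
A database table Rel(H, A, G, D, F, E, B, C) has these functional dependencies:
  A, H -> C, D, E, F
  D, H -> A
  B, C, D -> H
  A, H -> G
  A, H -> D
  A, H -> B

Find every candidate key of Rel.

{A, H}⁺ = {A, B, C, D, E, F, G, H}, which is every attribute, so {A, H} is a candidate key.
{D, H}⁺ = {A, B, C, D, E, F, G, H}, which is every attribute, so {D, H} is a candidate key.
{B, C, D}⁺ = {A, B, C, D, E, F, G, H}, which is every attribute, so {B, C, D} is a candidate key.
These are minimal and exhaustive — every other superkey contains one of them.

{A, H}, {B, C, D}, {D, H}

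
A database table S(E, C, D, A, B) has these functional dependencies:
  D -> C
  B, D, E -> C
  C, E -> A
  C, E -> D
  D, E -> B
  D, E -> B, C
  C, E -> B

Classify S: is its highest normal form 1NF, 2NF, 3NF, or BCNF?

3NF

Candidate keys: {C, E}, {D, E}. Prime attributes: {C, D, E}.
D -> C: {D}⁺ = {C, D}, which is not all of the attributes, so the left side is not a superkey — BCNF is violated.
But every attribute on its right side ({C}) is prime, and the same holds for every other non-superkey FD, so 3NF still holds.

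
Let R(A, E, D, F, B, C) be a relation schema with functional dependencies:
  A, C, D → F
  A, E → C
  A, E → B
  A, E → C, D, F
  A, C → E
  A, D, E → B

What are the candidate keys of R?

{A} never appears on the right of any FD, so every key must include it.
{A, C}⁺ = {A, B, C, D, E, F} — all of the relation — so {A, C} is a candidate key.
{A, E}⁺ = {A, B, C, D, E, F} — all of the relation — so {A, E} is a candidate key.
These are minimal and exhaustive — every other superkey contains one of them.

{A, C}, {A, E}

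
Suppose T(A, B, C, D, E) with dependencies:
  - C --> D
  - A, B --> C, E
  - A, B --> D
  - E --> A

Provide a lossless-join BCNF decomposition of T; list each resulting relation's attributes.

{A, E}; {B, C, E}; {C, D}

Candidate keys of the original relation: {A, B}, {B, E}.
In {A, B, C, D, E}, {C} is not a superkey ({C}⁺ restricted to this set is {C, D}), so split on C --> D into {C, D} and {A, B, C, E}.
{C, D} has no BCNF violation.
In {A, B, C, E}, {E} is not a superkey ({E}⁺ restricted to this set is {A, E}), so split on E --> A into {A, E} and {B, C, E}.
{A, E} has no BCNF violation.
{B, C, E} has no BCNF violation.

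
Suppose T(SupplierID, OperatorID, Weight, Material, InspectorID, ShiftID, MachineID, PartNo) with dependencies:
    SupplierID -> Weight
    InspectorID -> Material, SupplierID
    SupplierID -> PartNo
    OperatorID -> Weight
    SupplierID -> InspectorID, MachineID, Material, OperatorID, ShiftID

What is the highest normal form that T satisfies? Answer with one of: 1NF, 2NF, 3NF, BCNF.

2NF

Candidate keys: {InspectorID}, {SupplierID}. Prime attributes: {InspectorID, SupplierID}.
OperatorID -> Weight: {OperatorID}⁺ = {OperatorID, Weight}, which is not all of the attributes, so the left side is not a superkey — BCNF is violated.
OperatorID -> Weight determines the non-prime attribute {Weight} from a non-superkey — 3NF is violated.
With only single-attribute keys there can be no partial dependency, so 2NF holds.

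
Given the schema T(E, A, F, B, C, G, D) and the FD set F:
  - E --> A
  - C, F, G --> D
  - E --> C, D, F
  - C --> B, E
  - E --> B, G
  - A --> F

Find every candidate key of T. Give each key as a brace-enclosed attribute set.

{C}, {E}

{C}⁺ = {A, B, C, D, E, F, G}, which is every attribute, so {C} is a candidate key.
{E}⁺ = {A, B, C, D, E, F, G}, which is every attribute, so {E} is a candidate key.
Any other superkey properly contains one of these, so there are no further candidate keys.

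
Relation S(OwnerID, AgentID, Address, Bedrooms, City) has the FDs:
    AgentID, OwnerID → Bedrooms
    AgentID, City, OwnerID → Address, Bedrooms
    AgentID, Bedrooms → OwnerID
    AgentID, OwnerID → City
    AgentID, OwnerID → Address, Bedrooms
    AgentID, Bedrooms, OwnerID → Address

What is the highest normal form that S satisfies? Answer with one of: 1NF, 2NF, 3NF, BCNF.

Candidate keys: {AgentID, Bedrooms}, {AgentID, OwnerID}. Prime attributes: {AgentID, Bedrooms, OwnerID}.
Every FD has a superkey on the left, so the relation is in BCNF.

BCNF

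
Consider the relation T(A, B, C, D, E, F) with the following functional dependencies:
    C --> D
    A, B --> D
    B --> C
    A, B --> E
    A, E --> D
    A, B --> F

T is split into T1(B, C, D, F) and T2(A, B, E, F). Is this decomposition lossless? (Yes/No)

Common attributes: {B, F}; their closure is {B, C, D, F}.
T1 is contained in that closure, so T1 ∩ T2 --> T1 holds and the join is lossless.

Yes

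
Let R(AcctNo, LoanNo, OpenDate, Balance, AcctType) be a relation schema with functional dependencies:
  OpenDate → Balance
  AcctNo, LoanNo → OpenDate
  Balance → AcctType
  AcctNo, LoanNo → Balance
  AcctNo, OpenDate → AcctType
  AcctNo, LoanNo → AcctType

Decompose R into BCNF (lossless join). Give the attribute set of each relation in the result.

{AcctNo, LoanNo, OpenDate}; {AcctType, Balance}; {Balance, OpenDate}

Candidate key of the original relation: {AcctNo, LoanNo}.
{AcctNo, AcctType, Balance, LoanNo, OpenDate}: {OpenDate} determines {AcctType, Balance, OpenDate} here but is not a superkey — split on OpenDate → AcctType, Balance, giving {AcctType, Balance, OpenDate} and {AcctNo, LoanNo, OpenDate}.
{AcctType, Balance, OpenDate}: {Balance} determines {AcctType, Balance} here but is not a superkey — split on Balance → AcctType, giving {AcctType, Balance} and {Balance, OpenDate}.
{AcctType, Balance} is in BCNF.
{Balance, OpenDate} is in BCNF.
{AcctNo, LoanNo, OpenDate} is in BCNF.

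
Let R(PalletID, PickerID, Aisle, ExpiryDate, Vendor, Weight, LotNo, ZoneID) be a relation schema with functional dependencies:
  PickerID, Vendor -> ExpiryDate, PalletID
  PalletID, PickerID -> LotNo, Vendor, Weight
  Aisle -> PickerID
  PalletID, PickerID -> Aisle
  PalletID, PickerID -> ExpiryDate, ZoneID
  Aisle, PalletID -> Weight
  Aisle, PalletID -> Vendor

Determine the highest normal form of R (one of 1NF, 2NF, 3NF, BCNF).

Candidate keys: {Aisle, PalletID}, {Aisle, Vendor}, {PalletID, PickerID}, {PickerID, Vendor}. Prime attributes: {Aisle, PalletID, PickerID, Vendor}.
Aisle -> PickerID: {Aisle}⁺ = {Aisle, PickerID}, which is not all of the attributes, so the left side is not a superkey — BCNF is violated.
Its right-hand attributes {PickerID} are all prime, as are those of every other non-superkey FD — the relation is in 3NF.

3NF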